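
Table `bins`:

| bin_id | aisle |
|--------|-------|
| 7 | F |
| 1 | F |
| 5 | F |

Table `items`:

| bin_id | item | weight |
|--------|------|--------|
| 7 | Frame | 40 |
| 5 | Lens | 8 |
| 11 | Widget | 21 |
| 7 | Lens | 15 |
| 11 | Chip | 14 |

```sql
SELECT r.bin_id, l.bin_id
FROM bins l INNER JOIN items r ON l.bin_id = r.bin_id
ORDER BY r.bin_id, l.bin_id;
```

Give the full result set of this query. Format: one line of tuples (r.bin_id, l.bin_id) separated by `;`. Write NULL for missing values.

(5, 5); (7, 7); (7, 7)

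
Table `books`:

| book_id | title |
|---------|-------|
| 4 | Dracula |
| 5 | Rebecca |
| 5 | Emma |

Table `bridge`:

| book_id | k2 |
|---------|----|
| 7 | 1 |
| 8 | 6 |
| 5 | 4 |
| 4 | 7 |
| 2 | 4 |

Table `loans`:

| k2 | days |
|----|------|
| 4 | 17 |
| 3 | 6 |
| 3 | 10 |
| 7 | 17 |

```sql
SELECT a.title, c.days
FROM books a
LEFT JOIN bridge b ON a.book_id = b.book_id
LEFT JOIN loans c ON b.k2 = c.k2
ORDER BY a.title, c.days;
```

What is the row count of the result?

3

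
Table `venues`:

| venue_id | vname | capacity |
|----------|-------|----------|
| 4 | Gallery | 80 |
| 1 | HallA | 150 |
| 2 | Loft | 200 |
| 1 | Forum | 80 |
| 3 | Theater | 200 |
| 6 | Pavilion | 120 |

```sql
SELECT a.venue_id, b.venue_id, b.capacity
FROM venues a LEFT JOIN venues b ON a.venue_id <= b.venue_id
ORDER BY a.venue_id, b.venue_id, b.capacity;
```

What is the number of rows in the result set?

22

LEFT JOIN keeps every row from `venues a`; unmatched rows get NULL for `venues b`'s columns.
Matching on a.venue_id <= b.venue_id.
Matched pairs: 22; unmatched a rows kept: 0.
Total: 22 rows.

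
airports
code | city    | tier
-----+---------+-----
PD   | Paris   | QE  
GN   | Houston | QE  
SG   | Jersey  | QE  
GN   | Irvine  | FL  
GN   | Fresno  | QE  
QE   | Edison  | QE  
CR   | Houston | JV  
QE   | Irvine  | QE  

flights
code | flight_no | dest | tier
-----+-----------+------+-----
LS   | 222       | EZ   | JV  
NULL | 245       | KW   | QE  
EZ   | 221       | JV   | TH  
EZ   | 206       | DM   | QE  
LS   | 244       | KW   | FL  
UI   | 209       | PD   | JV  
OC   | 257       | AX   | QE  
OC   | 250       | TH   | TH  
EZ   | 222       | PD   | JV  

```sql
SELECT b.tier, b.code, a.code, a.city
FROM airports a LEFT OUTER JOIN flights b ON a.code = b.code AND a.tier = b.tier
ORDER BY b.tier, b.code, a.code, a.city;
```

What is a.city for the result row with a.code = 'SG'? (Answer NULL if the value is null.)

Jersey

LEFT JOIN keeps every row from `airports`; unmatched rows get NULL for `flights`'s columns.
Matching on a.code = b.code AND a.tier = b.tier. A NULL in a compared column never satisfies the condition.
- a row (code=PD, tier=QE): no match → kept, b columns NULL.
- a row (code=GN, tier=QE): no match → kept, b columns NULL.
- a row (code=SG, tier=QE): no match → kept, b columns NULL.
- a row (code=GN, tier=FL): no match → kept, b columns NULL.
- a row (code=GN, tier=QE): no match → kept, b columns NULL.
- a row (code=QE, tier=QE): no match → kept, b columns NULL.
- a row (code=CR, tier=JV): no match → kept, b columns NULL.
- a row (code=QE, tier=QE): no match → kept, b columns NULL.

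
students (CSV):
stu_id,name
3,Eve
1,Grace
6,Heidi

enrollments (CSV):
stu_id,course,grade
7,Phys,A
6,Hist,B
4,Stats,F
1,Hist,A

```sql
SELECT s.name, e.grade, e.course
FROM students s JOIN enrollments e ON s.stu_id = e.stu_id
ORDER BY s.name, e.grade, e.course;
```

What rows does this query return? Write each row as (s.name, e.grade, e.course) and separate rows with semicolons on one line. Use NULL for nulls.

(Grace, A, Hist); (Heidi, B, Hist)

INNER JOIN keeps only pairs where the ON condition holds.
Matching on s.stu_id = e.stu_id.
Matched pairs: 2.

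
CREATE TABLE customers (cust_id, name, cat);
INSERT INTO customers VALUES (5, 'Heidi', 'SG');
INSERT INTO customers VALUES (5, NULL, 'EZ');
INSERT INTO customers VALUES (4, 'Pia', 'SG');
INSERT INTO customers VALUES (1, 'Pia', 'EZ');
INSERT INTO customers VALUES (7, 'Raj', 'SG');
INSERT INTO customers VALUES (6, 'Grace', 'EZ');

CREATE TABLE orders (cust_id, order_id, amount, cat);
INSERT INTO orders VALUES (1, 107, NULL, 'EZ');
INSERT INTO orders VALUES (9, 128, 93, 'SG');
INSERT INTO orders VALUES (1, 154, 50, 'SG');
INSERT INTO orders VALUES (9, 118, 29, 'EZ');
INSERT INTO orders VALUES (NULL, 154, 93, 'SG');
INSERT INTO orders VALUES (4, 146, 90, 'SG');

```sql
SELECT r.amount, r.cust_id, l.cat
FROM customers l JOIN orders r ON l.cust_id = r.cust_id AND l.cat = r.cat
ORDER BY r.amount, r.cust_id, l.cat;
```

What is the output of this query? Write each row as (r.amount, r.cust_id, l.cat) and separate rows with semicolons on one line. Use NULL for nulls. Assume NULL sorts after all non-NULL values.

(90, 4, SG); (NULL, 1, EZ)

INNER JOIN keeps only pairs where the ON condition holds.
Matching on l.cust_id = r.cust_id AND l.cat = r.cat. A NULL in a compared column never satisfies the condition.
Matched pairs: 2.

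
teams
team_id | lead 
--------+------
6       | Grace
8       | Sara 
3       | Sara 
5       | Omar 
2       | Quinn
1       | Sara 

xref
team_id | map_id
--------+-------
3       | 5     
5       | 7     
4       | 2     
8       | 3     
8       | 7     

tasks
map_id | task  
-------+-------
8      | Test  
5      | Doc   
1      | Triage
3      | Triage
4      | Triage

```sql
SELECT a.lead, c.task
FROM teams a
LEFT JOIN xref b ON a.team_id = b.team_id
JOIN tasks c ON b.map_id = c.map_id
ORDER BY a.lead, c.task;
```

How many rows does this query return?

Evaluate left to right. First `teams a LEFT JOIN xref b` on team_id: 7 row(s).
Then INNER JOIN `tasks c` on map_id: keep only rows whose b.map_id appears in c.
Result: 2 row(s).

2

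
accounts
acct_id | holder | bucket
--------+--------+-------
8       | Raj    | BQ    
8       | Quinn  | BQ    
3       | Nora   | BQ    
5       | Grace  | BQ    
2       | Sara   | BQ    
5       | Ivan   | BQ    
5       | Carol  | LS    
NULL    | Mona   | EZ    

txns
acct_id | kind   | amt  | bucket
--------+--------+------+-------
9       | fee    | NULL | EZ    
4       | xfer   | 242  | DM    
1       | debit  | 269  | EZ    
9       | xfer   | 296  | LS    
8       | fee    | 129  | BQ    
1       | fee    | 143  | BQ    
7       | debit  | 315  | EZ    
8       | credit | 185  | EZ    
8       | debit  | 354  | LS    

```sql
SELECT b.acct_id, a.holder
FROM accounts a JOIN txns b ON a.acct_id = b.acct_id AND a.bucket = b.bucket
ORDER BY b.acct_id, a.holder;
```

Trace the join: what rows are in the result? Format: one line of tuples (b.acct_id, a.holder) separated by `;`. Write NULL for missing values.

(8, Quinn); (8, Raj)

INNER JOIN keeps only pairs where the ON condition holds.
Matching on a.acct_id = b.acct_id AND a.bucket = b.bucket. A NULL in a compared column never satisfies the condition.
Matched pairs: 2.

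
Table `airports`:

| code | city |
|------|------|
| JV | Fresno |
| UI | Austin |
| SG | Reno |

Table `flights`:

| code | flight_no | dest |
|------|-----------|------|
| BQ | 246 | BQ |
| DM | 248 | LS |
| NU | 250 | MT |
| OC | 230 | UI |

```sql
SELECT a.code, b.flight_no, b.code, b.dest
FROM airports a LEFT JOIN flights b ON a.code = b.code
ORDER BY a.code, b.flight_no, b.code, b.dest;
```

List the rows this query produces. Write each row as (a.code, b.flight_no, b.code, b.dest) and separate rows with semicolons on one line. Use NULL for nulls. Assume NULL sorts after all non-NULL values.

(JV, NULL, NULL, NULL); (SG, NULL, NULL, NULL); (UI, NULL, NULL, NULL)

LEFT JOIN keeps every row from `airports`; unmatched rows get NULL for `flights`'s columns.
Matching on a.code = b.code.
- a row (code=JV): no match → kept, b columns NULL.
- a row (code=UI): no match → kept, b columns NULL.
- a row (code=SG): no match → kept, b columns NULL.
After projecting and ordering:
a.code | b.flight_no | b.code | b.dest
JV | NULL | NULL | NULL
SG | NULL | NULL | NULL
UI | NULL | NULL | NULL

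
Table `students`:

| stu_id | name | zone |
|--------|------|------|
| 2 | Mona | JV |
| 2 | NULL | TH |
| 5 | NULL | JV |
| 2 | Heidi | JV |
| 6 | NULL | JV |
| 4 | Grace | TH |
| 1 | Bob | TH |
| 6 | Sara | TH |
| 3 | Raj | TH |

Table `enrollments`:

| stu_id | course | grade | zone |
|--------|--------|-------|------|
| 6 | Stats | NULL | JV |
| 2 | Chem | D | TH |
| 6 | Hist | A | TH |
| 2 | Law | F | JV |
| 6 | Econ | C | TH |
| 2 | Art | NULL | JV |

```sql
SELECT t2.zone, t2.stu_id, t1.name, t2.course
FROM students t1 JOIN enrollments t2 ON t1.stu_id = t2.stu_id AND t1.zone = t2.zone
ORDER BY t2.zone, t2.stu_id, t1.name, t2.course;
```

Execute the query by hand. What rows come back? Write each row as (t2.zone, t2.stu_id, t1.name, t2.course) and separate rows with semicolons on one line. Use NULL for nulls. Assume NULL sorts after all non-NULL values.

(JV, 2, Heidi, Art); (JV, 2, Heidi, Law); (JV, 2, Mona, Art); (JV, 2, Mona, Law); (JV, 6, NULL, Stats); (TH, 2, NULL, Chem); (TH, 6, Sara, Econ); (TH, 6, Sara, Hist)

INNER JOIN keeps only pairs where the ON condition holds.
Matching on t1.stu_id = t2.stu_id AND t1.zone = t2.zone.
- t1 row (stu_id=2, zone=JV): matches 2 t2 row(s) → 2 output row(s).
- t1 row (stu_id=2, zone=TH): matches 1 t2 row(s) → 1 output row(s).
- t1 row (stu_id=5, zone=JV): no match → dropped.
- t1 row (stu_id=2, zone=JV): matches 2 t2 row(s) → 2 output row(s).
- t1 row (stu_id=6, zone=JV): matches 1 t2 row(s) → 1 output row(s).
- t1 row (stu_id=4, zone=TH): no match → dropped.
- t1 row (stu_id=1, zone=TH): no match → dropped.
- t1 row (stu_id=6, zone=TH): matches 2 t2 row(s) → 2 output row(s).
- t1 row (stu_id=3, zone=TH): no match → dropped.
After projecting and ordering:
t2.zone | t2.stu_id | t1.name | t2.course
JV | 2 | Heidi | Art
JV | 2 | Heidi | Law
JV | 2 | Mona | Art
JV | 2 | Mona | Law
JV | 6 | NULL | Stats
TH | 2 | NULL | Chem
TH | 6 | Sara | Econ
TH | 6 | Sara | Hist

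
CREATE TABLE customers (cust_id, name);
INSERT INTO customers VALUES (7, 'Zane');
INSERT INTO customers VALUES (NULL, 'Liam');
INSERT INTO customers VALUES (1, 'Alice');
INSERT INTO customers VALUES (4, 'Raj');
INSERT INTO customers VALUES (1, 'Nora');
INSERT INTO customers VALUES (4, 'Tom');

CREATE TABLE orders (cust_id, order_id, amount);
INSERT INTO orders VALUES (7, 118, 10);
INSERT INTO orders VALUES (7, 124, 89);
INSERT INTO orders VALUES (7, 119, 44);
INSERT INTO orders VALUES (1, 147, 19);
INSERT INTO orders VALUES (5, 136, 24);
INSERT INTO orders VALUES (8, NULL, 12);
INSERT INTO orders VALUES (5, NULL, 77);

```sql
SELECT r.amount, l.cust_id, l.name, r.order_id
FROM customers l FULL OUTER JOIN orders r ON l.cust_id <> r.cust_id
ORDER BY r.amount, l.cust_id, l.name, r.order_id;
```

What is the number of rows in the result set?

31

FULL OUTER JOIN keeps every row from both sides; unmatched rows get NULL for the other side's columns.
Matching on l.cust_id <> r.cust_id. A NULL in a compared column never satisfies the condition.
- l[0] cust_id=7 → 4 match(es) in r → 4 row(s).
- l[1] cust_id=NULL → no match; kept with NULLs on the r side.
- l[2] cust_id=1 → 6 match(es) in r → 6 row(s).
- l[3] cust_id=4 → 7 match(es) in r → 7 row(s).
- l[4] cust_id=1 → 6 match(es) in r → 6 row(s).
- l[5] cust_id=4 → 7 match(es) in r → 7 row(s).
Total: 30 matched + 1 padded = 31 rows.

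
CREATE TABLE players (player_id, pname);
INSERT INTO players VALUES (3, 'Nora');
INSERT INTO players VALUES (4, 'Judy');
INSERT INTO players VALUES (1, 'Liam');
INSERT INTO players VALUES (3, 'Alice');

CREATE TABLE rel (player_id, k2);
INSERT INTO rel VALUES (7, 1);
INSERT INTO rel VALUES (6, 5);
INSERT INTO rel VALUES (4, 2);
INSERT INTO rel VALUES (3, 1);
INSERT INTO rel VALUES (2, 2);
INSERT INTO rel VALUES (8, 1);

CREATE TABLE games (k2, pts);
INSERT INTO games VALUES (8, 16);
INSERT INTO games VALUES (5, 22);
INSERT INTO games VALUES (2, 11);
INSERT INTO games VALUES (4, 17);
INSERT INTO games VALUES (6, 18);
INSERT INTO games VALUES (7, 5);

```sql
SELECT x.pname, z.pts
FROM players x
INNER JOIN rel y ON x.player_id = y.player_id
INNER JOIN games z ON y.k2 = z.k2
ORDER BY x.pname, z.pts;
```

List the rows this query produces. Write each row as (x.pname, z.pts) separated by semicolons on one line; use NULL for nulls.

(Judy, 11)

Step 1 — x INNER JOIN y on player_id → 3 row(s).
Then INNER JOIN `games z` on k2: keep only rows whose y.k2 appears in z.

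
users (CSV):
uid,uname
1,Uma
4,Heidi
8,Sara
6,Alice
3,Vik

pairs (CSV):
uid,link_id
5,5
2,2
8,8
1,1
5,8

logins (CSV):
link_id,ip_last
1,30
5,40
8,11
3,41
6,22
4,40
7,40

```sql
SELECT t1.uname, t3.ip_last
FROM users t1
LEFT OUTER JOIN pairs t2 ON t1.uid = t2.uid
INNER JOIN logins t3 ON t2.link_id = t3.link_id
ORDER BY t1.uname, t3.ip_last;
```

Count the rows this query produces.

Evaluate left to right. First `users t1 LEFT JOIN pairs t2` on uid: 5 row(s).
Then INNER JOIN `logins t3` on link_id: keep only rows whose t2.link_id appears in t3.
Result: 2 row(s).

2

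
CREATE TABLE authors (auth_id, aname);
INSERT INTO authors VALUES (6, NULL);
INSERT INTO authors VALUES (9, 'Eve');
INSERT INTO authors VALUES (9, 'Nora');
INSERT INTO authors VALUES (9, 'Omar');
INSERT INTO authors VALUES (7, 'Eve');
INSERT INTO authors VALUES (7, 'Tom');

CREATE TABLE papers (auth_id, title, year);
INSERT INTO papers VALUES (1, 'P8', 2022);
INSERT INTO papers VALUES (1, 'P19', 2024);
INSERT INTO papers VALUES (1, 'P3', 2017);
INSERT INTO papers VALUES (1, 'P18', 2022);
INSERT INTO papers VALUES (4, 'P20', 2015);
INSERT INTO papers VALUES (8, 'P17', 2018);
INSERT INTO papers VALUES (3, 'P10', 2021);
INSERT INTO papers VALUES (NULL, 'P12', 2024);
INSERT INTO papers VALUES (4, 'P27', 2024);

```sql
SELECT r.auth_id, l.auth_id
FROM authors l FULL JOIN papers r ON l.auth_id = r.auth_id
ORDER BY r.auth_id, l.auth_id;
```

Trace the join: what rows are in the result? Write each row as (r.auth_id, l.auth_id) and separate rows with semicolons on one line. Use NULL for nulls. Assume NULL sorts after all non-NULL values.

(1, NULL); (1, NULL); (1, NULL); (1, NULL); (3, NULL); (4, NULL); (4, NULL); (8, NULL); (NULL, 6); (NULL, 7); (NULL, 7); (NULL, 9); (NULL, 9); (NULL, 9); (NULL, NULL)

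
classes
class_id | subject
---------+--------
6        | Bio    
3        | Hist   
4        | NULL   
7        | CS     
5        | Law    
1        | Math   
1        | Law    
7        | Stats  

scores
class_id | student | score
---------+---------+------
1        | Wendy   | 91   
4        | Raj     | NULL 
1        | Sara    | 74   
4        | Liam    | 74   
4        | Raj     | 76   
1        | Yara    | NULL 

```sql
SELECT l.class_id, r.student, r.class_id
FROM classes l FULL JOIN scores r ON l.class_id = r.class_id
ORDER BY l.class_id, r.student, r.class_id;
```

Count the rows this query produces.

14

FULL OUTER JOIN keeps every row from both sides; unmatched rows get NULL for the other side's columns.
Matching on l.class_id = r.class_id.
- class_id=6: no r row matches, row kept with r columns NULL.
- class_id=3: no r row matches, row kept with r columns NULL.
- class_id=4: 3 matching r row(s), so 3 row(s) emitted.
- class_id=7: no r row matches, row kept with r columns NULL.
- class_id=5: no r row matches, row kept with r columns NULL.
- class_id=1: 3 matching r row(s), so 3 row(s) emitted.
- class_id=1: 3 matching r row(s), so 3 row(s) emitted.
- class_id=7: no r row matches, row kept with r columns NULL.
Total: 9 matched + 5 padded = 14 rows.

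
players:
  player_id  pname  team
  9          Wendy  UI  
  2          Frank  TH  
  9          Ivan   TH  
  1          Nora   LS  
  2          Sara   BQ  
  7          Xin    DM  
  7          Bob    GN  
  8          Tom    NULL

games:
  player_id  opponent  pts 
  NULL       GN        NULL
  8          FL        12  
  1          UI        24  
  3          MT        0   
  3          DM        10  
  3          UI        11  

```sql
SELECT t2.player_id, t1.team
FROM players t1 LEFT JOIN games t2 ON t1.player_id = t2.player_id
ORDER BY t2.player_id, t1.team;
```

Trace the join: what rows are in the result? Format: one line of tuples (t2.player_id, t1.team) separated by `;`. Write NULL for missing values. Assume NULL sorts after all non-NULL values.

(1, LS); (8, NULL); (NULL, BQ); (NULL, DM); (NULL, GN); (NULL, TH); (NULL, TH); (NULL, UI)

LEFT JOIN keeps every row from `players`; unmatched rows get NULL for `games`'s columns.
Matching on t1.player_id = t2.player_id. A NULL in a compared column never satisfies the condition.
Matched pairs: 2; unmatched t1 rows kept: 6.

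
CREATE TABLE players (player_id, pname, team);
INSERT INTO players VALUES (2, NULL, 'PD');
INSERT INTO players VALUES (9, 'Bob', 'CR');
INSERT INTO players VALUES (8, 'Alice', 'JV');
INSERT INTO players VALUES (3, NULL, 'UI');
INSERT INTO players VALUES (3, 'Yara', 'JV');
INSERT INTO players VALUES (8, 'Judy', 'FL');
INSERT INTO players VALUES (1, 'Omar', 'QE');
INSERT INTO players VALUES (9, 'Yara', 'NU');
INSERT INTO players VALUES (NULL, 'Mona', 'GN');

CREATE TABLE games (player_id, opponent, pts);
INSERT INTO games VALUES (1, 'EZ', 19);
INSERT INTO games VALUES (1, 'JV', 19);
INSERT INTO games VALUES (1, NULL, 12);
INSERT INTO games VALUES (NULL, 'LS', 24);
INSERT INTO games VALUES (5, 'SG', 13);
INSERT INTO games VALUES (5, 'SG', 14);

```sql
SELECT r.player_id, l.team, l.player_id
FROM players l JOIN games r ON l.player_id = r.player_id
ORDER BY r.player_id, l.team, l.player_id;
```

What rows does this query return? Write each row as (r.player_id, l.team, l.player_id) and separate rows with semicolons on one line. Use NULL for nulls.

(1, QE, 1); (1, QE, 1); (1, QE, 1)

INNER JOIN keeps only pairs where the ON condition holds.
Matching on l.player_id = r.player_id. A NULL in a compared column never satisfies the condition.
- l[0] player_id=2 → no match; dropped.
- l[1] player_id=9 → no match; dropped.
- l[2] player_id=8 → no match; dropped.
- l[3] player_id=3 → no match; dropped.
- l[4] player_id=3 → no match; dropped.
- l[5] player_id=8 → no match; dropped.
- l[6] player_id=1 → 3 match(es) in r → 3 row(s).
- l[7] player_id=9 → no match; dropped.
- l[8] player_id=NULL → no match; dropped.
After projecting and ordering:
r.player_id | l.team | l.player_id
1 | QE | 1
1 | QE | 1
1 | QE | 1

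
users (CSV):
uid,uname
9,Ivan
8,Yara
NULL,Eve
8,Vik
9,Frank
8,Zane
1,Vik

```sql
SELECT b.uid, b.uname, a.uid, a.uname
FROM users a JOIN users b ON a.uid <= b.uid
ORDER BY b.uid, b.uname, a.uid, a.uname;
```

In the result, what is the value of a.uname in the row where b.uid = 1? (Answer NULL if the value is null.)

INNER JOIN keeps only pairs where the ON condition holds.
Matching on a.uid <= b.uid. A NULL in a compared column never satisfies the condition.
- uid=9: 2 matching b row(s), so 2 row(s) emitted.
- uid=8: 5 matching b row(s), so 5 row(s) emitted.
- uid=NULL: no matching b row, dropped.
- uid=8: 5 matching b row(s), so 5 row(s) emitted.
- uid=9: 2 matching b row(s), so 2 row(s) emitted.
- uid=8: 5 matching b row(s), so 5 row(s) emitted.
- uid=1: 6 matching b row(s), so 6 row(s) emitted.

Vik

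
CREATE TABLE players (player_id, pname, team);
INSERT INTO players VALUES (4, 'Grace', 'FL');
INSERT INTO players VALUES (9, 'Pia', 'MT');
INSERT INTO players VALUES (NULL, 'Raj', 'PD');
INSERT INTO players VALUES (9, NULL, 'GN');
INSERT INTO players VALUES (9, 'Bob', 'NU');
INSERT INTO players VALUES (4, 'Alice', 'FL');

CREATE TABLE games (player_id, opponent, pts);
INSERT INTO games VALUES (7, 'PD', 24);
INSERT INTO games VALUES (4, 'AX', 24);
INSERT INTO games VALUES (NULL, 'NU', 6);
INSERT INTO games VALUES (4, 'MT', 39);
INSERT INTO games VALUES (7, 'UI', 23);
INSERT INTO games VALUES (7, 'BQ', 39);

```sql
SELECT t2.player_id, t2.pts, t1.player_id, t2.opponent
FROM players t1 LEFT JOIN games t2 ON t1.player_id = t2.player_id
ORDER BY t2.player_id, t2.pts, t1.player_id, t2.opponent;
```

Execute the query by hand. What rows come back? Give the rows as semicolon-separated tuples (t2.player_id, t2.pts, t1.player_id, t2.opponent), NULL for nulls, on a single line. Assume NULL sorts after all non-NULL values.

LEFT JOIN keeps every row from `players`; unmatched rows get NULL for `games`'s columns.
Matching on t1.player_id = t2.player_id. A NULL in a compared column never satisfies the condition.
- t1 row (player_id=4): matches 2 t2 row(s) → 2 output row(s).
- t1 row (player_id=9): no match → kept, t2 columns NULL.
- t1 row (player_id=NULL): no match → kept, t2 columns NULL.
- t1 row (player_id=9): no match → kept, t2 columns NULL.
- t1 row (player_id=9): no match → kept, t2 columns NULL.
- t1 row (player_id=4): matches 2 t2 row(s) → 2 output row(s).
After projecting and ordering:
t2.player_id | t2.pts | t1.player_id | t2.opponent
4 | 24 | 4 | AX
4 | 24 | 4 | AX
4 | 39 | 4 | MT
4 | 39 | 4 | MT
NULL | NULL | 9 | NULL
NULL | NULL | 9 | NULL
NULL | NULL | 9 | NULL
NULL | NULL | NULL | NULL

(4, 24, 4, AX); (4, 24, 4, AX); (4, 39, 4, MT); (4, 39, 4, MT); (NULL, NULL, 9, NULL); (NULL, NULL, 9, NULL); (NULL, NULL, 9, NULL); (NULL, NULL, NULL, NULL)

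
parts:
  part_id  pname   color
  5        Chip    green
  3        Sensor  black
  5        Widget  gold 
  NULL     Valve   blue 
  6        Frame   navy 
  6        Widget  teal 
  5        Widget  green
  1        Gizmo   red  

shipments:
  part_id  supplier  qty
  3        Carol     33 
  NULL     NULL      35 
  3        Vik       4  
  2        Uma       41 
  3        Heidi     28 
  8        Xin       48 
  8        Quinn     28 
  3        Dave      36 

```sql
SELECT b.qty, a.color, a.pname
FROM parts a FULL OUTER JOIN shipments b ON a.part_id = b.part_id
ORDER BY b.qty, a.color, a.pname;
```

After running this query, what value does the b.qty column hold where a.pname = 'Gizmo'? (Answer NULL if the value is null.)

NULL

FULL OUTER JOIN keeps every row from both sides; unmatched rows get NULL for the other side's columns.
Matching on a.part_id = b.part_id. A NULL in a compared column never satisfies the condition.
Matched pairs: 4; unmatched a rows kept: 7; unmatched b rows kept: 4.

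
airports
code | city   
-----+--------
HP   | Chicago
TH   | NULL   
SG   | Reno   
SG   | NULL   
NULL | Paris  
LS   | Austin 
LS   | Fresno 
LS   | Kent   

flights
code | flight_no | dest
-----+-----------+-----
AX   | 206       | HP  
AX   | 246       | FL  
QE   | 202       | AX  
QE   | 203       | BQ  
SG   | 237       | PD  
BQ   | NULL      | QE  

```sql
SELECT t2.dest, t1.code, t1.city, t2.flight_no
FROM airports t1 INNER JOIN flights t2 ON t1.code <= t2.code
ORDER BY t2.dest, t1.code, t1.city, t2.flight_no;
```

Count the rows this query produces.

14

INNER JOIN keeps only pairs where the ON condition holds.
Matching on t1.code <= t2.code. A NULL in a compared column never satisfies the condition.
- code=HP: 3 matching t2 row(s), so 3 row(s) emitted.
- code=TH: no matching t2 row, dropped.
- code=SG: 1 matching t2 row(s), so 1 row(s) emitted.
- code=SG: 1 matching t2 row(s), so 1 row(s) emitted.
- code=NULL: no matching t2 row, dropped.
- code=LS: 3 matching t2 row(s), so 3 row(s) emitted.
- code=LS: 3 matching t2 row(s), so 3 row(s) emitted.
- code=LS: 3 matching t2 row(s), so 3 row(s) emitted.
Total: 14 rows.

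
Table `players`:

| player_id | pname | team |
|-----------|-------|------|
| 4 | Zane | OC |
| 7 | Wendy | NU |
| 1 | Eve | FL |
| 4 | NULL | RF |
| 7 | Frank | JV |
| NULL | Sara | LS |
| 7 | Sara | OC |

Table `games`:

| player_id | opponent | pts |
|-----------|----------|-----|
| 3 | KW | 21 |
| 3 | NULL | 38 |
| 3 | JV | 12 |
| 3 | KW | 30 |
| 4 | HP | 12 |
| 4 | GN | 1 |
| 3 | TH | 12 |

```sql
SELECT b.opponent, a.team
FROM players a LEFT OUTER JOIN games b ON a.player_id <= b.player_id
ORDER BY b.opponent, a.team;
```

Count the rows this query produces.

LEFT JOIN keeps every row from `players`; unmatched rows get NULL for `games`'s columns.
Matching on a.player_id <= b.player_id. A NULL in a compared column never satisfies the condition.
- a (player_id=4) pairs with 2 row(s) of b.
- a (player_id=7) has no partner → padded with NULL.
- a (player_id=1) pairs with 7 row(s) of b.
- a (player_id=4) pairs with 2 row(s) of b.
- a (player_id=7) has no partner → padded with NULL.
- a (player_id=NULL) has no partner → padded with NULL.
- a (player_id=7) has no partner → padded with NULL.
Total: 11 matched + 4 padded = 15 rows.

15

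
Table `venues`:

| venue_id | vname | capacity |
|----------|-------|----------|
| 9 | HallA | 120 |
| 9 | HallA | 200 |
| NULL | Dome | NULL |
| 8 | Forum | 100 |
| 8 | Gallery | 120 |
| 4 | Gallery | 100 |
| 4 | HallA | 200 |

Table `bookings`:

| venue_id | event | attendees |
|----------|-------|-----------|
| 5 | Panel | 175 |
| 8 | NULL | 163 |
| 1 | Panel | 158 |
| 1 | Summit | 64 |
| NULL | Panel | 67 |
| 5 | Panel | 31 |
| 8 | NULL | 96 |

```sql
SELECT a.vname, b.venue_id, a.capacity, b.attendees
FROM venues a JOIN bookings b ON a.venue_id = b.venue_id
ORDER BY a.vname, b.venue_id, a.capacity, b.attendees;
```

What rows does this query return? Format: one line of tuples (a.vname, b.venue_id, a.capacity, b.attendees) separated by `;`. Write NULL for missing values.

INNER JOIN keeps only pairs where the ON condition holds.
Matching on a.venue_id = b.venue_id. A NULL in a compared column never satisfies the condition.
- a[0] venue_id=9 → no match; dropped.
- a[1] venue_id=9 → no match; dropped.
- a[2] venue_id=NULL → no match; dropped.
- a[3] venue_id=8 → 2 match(es) in b → 2 row(s).
- a[4] venue_id=8 → 2 match(es) in b → 2 row(s).
- a[5] venue_id=4 → no match; dropped.
- a[6] venue_id=4 → no match; dropped.
After projecting and ordering:
a.vname | b.venue_id | a.capacity | b.attendees
Forum | 8 | 100 | 96
Forum | 8 | 100 | 163
Gallery | 8 | 120 | 96
Gallery | 8 | 120 | 163

(Forum, 8, 100, 96); (Forum, 8, 100, 163); (Gallery, 8, 120, 96); (Gallery, 8, 120, 163)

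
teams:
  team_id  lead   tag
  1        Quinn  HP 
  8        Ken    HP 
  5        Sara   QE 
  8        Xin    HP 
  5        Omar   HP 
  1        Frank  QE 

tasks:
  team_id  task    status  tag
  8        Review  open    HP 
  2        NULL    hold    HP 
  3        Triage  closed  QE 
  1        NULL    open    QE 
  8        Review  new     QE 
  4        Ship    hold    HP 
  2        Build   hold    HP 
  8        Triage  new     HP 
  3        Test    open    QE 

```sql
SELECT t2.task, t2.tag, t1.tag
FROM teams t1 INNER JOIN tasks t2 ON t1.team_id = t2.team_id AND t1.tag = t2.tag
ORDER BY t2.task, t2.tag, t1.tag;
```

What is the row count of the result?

INNER JOIN keeps only pairs where the ON condition holds.
Matching on t1.team_id = t2.team_id AND t1.tag = t2.tag.
- t1 (team_id=1, tag=HP) has no partner → excluded.
- t1 (team_id=8, tag=HP) pairs with 2 row(s) of t2.
- t1 (team_id=5, tag=QE) has no partner → excluded.
- t1 (team_id=8, tag=HP) pairs with 2 row(s) of t2.
- t1 (team_id=5, tag=HP) has no partner → excluded.
- t1 (team_id=1, tag=QE) pairs with 1 row(s) of t2.
Total: 5 rows.

5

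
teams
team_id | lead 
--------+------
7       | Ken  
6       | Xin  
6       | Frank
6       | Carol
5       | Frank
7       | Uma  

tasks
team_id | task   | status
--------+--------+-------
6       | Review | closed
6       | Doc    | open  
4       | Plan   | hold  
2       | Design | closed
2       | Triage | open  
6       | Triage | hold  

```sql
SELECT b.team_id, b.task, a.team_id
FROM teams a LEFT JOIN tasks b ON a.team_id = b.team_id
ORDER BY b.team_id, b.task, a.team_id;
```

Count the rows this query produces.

12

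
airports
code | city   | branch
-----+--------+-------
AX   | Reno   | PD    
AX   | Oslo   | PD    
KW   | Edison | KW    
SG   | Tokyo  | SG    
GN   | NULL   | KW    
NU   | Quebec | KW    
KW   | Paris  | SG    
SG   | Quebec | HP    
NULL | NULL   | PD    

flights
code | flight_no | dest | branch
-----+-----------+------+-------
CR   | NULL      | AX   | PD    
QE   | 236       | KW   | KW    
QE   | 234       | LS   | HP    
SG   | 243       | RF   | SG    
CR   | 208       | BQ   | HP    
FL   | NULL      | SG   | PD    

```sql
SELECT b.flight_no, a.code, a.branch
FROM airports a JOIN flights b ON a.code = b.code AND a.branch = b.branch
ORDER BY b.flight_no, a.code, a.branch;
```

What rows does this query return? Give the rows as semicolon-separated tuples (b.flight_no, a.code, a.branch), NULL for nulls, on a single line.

INNER JOIN keeps only pairs where the ON condition holds.
Matching on a.code = b.code AND a.branch = b.branch. A NULL in a compared column never satisfies the condition.
Matched pairs: 1.

(243, SG, SG)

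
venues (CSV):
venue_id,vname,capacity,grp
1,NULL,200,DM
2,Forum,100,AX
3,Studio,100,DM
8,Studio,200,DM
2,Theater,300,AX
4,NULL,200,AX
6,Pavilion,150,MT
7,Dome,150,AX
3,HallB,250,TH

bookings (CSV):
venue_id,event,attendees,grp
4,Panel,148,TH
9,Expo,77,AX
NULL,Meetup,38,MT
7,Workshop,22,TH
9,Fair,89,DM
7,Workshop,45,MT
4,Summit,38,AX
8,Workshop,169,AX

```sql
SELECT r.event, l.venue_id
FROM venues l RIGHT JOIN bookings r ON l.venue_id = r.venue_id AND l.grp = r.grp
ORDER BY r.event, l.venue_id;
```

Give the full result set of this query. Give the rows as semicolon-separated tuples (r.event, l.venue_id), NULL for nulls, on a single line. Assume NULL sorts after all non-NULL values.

(Expo, NULL); (Fair, NULL); (Meetup, NULL); (Panel, NULL); (Summit, 4); (Workshop, NULL); (Workshop, NULL); (Workshop, NULL)

RIGHT JOIN keeps every row from `bookings`; unmatched rows get NULL for `venues`'s columns.
Matching on l.venue_id = r.venue_id AND l.grp = r.grp. A NULL in a compared column never satisfies the condition.
- venue_id=1, grp=DM: no matching r row.
- venue_id=2, grp=AX: no matching r row.
- venue_id=3, grp=DM: no matching r row.
- venue_id=8, grp=DM: no matching r row.
- venue_id=2, grp=AX: no matching r row.
- venue_id=4, grp=AX: 1 matching r row(s), so 1 row(s) emitted.
- venue_id=6, grp=MT: no matching r row.
- venue_id=7, grp=AX: no matching r row.
- venue_id=3, grp=TH: no matching r row.
- plus 7 unmatched r row(s), each kept with NULL l columns.
After projecting and ordering:
r.event | l.venue_id
Expo | NULL
Fair | NULL
Meetup | NULL
Panel | NULL
Summit | 4
Workshop | NULL
Workshop | NULL
Workshop | NULL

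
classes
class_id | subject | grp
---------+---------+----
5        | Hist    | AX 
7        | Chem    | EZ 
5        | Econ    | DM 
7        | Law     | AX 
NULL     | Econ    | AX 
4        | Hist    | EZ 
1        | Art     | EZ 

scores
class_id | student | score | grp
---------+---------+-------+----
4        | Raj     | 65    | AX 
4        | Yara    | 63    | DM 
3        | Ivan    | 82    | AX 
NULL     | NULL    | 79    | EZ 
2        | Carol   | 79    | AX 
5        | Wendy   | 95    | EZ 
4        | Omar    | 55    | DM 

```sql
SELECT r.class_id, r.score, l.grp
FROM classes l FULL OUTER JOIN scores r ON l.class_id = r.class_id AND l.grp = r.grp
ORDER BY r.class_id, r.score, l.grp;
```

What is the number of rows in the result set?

FULL OUTER JOIN keeps every row from both sides; unmatched rows get NULL for the other side's columns.
Matching on l.class_id = r.class_id AND l.grp = r.grp. A NULL in a compared column never satisfies the condition.
- class_id=5, grp=AX: no r row matches, row kept with r columns NULL.
- class_id=7, grp=EZ: no r row matches, row kept with r columns NULL.
- class_id=5, grp=DM: no r row matches, row kept with r columns NULL.
- class_id=7, grp=AX: no r row matches, row kept with r columns NULL.
- class_id=NULL, grp=AX: no r row matches, row kept with r columns NULL.
- class_id=4, grp=EZ: no r row matches, row kept with r columns NULL.
- class_id=1, grp=EZ: no r row matches, row kept with r columns NULL.
- plus 7 unmatched r row(s), each kept with NULL l columns.
Total: 0 matched + 14 padded = 14 rows.

14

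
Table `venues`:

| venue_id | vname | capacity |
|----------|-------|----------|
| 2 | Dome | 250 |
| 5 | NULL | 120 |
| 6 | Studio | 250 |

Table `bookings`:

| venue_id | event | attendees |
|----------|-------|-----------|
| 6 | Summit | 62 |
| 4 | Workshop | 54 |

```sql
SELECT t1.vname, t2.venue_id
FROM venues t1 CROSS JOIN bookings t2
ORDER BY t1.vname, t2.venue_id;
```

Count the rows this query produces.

6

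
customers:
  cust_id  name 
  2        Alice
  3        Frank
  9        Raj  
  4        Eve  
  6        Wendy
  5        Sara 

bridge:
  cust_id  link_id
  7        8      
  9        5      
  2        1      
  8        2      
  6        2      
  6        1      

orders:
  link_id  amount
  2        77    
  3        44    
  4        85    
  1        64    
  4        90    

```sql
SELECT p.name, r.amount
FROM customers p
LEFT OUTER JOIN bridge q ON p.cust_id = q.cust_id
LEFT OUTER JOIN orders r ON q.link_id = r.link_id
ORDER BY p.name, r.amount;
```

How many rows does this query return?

7

Joins associate left-to-right: customers LEFT JOIN bridge on cust_id gives 7 intermediate row(s).
Then LEFT JOIN `orders r` on link_id: each of those 7 rows is kept; rows whose q.link_id has no match in r get NULL for r's columns.
Result: 7 row(s).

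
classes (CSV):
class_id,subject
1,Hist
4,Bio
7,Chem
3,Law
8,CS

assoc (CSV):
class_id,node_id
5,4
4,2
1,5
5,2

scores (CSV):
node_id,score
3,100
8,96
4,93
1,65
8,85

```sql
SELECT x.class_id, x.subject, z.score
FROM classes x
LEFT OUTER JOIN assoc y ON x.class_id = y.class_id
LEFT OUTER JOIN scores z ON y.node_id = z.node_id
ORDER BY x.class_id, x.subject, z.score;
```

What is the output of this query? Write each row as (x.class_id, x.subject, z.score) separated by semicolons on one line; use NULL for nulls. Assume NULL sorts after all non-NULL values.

(1, Hist, NULL); (3, Law, NULL); (4, Bio, NULL); (7, Chem, NULL); (8, CS, NULL)

Joins associate left-to-right: classes LEFT JOIN assoc on class_id gives 5 intermediate row(s).
Then LEFT JOIN `scores z` on node_id: each of those 5 rows is kept; rows whose y.node_id has no match in z get NULL for z's columns.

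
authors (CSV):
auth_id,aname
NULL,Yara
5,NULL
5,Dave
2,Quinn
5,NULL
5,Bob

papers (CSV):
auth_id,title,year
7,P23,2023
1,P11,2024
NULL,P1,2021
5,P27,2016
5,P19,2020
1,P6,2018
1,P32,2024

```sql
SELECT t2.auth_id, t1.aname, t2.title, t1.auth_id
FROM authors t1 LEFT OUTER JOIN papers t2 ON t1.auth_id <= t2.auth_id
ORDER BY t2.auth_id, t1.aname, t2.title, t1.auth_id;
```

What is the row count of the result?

16

LEFT JOIN keeps every row from `authors`; unmatched rows get NULL for `papers`'s columns.
Matching on t1.auth_id <= t2.auth_id. A NULL in a compared column never satisfies the condition.
- t1 (auth_id=NULL) has no partner → padded with NULL.
- t1 (auth_id=5) pairs with 3 row(s) of t2.
- t1 (auth_id=5) pairs with 3 row(s) of t2.
- t1 (auth_id=2) pairs with 3 row(s) of t2.
- t1 (auth_id=5) pairs with 3 row(s) of t2.
- t1 (auth_id=5) pairs with 3 row(s) of t2.
Total: 15 matched + 1 padded = 16 rows.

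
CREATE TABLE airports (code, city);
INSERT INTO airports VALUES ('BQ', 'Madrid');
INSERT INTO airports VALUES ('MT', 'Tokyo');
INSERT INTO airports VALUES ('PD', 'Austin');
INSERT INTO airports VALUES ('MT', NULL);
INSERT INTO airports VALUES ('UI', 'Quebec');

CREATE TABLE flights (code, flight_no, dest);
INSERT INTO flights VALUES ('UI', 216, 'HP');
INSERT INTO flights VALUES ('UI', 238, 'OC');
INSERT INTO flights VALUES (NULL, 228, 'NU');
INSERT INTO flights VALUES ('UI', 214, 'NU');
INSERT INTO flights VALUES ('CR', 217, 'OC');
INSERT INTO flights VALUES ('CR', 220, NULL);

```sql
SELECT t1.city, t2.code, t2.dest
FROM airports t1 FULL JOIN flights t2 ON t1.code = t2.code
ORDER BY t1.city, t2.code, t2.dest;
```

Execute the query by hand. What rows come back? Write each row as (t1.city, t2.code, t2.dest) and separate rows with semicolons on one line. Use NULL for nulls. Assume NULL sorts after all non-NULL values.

(Austin, NULL, NULL); (Madrid, NULL, NULL); (Quebec, UI, HP); (Quebec, UI, NU); (Quebec, UI, OC); (Tokyo, NULL, NULL); (NULL, CR, OC); (NULL, CR, NULL); (NULL, NULL, NU); (NULL, NULL, NULL)

FULL OUTER JOIN keeps every row from both sides; unmatched rows get NULL for the other side's columns.
Matching on t1.code = t2.code. A NULL in a compared column never satisfies the condition.
- code=BQ: no t2 row matches, row kept with t2 columns NULL.
- code=MT: no t2 row matches, row kept with t2 columns NULL.
- code=PD: no t2 row matches, row kept with t2 columns NULL.
- code=MT: no t2 row matches, row kept with t2 columns NULL.
- code=UI: 3 matching t2 row(s), so 3 row(s) emitted.
- 3 t2 row(s) had no t1 match → kept, t1 columns NULL.
After projecting and ordering:
t1.city | t2.code | t2.dest
Austin | NULL | NULL
Madrid | NULL | NULL
Quebec | UI | HP
Quebec | UI | NU
Quebec | UI | OC
Tokyo | NULL | NULL
NULL | CR | OC
NULL | CR | NULL
NULL | NULL | NU
NULL | NULL | NULL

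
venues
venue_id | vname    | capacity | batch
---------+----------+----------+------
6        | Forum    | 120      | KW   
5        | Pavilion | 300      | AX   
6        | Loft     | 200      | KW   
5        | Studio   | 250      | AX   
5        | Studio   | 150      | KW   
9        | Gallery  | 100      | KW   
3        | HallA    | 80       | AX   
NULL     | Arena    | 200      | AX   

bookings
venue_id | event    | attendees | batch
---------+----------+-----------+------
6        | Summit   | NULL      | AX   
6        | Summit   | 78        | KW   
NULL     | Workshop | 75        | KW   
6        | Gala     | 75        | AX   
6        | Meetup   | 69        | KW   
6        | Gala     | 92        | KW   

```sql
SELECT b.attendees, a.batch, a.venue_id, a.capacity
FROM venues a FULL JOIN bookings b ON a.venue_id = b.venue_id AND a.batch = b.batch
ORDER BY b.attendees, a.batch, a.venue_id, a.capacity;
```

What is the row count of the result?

FULL OUTER JOIN keeps every row from both sides; unmatched rows get NULL for the other side's columns.
Matching on a.venue_id = b.venue_id AND a.batch = b.batch. A NULL in a compared column never satisfies the condition.
- a[0] venue_id=6, batch=KW → 3 match(es) in b → 3 row(s).
- a[1] venue_id=5, batch=AX → no match; kept with NULLs on the b side.
- a[2] venue_id=6, batch=KW → 3 match(es) in b → 3 row(s).
- a[3] venue_id=5, batch=AX → no match; kept with NULLs on the b side.
- a[4] venue_id=5, batch=KW → no match; kept with NULLs on the b side.
- a[5] venue_id=9, batch=KW → no match; kept with NULLs on the b side.
- a[6] venue_id=3, batch=AX → no match; kept with NULLs on the b side.
- a[7] venue_id=NULL, batch=AX → no match; kept with NULLs on the b side.
- plus 3 unmatched b row(s), each kept with NULL a columns.
Total: 6 matched + 9 padded = 15 rows.

15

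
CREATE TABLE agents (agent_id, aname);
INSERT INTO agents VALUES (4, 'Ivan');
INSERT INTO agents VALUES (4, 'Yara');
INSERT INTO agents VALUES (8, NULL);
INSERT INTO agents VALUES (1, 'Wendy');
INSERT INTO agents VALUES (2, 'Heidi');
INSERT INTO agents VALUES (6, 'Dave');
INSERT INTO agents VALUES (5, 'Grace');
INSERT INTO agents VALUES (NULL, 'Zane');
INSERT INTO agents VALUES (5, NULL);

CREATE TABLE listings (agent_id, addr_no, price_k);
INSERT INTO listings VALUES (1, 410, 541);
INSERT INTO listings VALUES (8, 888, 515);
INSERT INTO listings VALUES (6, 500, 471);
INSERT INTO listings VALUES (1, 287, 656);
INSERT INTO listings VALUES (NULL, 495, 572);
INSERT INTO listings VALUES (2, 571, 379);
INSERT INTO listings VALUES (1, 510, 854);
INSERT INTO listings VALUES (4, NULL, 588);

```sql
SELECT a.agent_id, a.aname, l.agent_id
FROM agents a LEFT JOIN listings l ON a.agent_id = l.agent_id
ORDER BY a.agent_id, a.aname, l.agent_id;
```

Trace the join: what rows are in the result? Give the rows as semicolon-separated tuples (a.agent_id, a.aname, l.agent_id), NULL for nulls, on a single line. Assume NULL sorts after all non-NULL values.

(1, Wendy, 1); (1, Wendy, 1); (1, Wendy, 1); (2, Heidi, 2); (4, Ivan, 4); (4, Yara, 4); (5, Grace, NULL); (5, NULL, NULL); (6, Dave, 6); (8, NULL, 8); (NULL, Zane, NULL)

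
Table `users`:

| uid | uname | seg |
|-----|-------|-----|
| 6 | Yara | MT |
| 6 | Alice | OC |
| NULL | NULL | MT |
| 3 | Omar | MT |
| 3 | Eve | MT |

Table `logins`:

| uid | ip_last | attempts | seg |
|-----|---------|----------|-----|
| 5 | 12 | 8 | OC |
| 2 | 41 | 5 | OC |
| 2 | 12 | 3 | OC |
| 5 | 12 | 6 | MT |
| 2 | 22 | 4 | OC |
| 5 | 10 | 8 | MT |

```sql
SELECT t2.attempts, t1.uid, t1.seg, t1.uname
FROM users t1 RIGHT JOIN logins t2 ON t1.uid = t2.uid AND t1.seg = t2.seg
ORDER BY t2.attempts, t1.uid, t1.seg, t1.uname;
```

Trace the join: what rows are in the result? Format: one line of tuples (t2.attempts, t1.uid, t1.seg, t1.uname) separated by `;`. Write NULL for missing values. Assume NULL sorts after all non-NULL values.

(3, NULL, NULL, NULL); (4, NULL, NULL, NULL); (5, NULL, NULL, NULL); (6, NULL, NULL, NULL); (8, NULL, NULL, NULL); (8, NULL, NULL, NULL)

RIGHT JOIN keeps every row from `logins`; unmatched rows get NULL for `users`'s columns.
Matching on t1.uid = t2.uid AND t1.seg = t2.seg. A NULL in a compared column never satisfies the condition.
- t1[0] uid=6, seg=MT → no match.
- t1[1] uid=6, seg=OC → no match.
- t1[2] uid=NULL, seg=MT → no match.
- t1[3] uid=3, seg=MT → no match.
- t1[4] uid=3, seg=MT → no match.
- 6 row(s) from t2 found no t1 partner → padded with NULL.
After projecting and ordering:
t2.attempts | t1.uid | t1.seg | t1.uname
3 | NULL | NULL | NULL
4 | NULL | NULL | NULL
5 | NULL | NULL | NULL
6 | NULL | NULL | NULL
8 | NULL | NULL | NULL
8 | NULL | NULL | NULL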